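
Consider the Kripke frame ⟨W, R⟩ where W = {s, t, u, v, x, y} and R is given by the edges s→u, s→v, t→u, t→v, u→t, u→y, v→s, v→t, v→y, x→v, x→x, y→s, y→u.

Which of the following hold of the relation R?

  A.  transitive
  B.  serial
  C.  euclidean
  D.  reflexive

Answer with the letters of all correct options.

(A) not transitive: s R u and u R t but not s R t.
(B) serial: every world has an R-successor.
(C) not euclidean: s R u and s R v but not u R v.
(D) not reflexive: not s R s.

B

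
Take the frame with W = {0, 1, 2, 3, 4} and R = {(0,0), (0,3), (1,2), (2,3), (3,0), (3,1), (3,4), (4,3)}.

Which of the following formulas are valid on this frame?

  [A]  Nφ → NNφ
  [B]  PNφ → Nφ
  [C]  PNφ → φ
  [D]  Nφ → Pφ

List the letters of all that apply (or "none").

R is not symmetric: 1 R 2 but not 2 R 1.
R is not transitive: 0 R 3 and 3 R 1 but not 0 R 1.
R is not euclidean: 3 R 0 and 3 R 1 but not 0 R 1.
R is serial: every world has an R-successor.
(A) Nφ → NNφ (axiom 4) characterises the transitive frames. R is not transitive — not valid.
(B) PNφ → Nφ is the dual of axiom 5, which corresponds to the euclidean property. R is not euclidean — not valid.
(C) the dual of axiom B: valid iff R is symmetric. R is not symmetric — not valid.
(D) Nφ → Pφ is axiom D; it is valid on a frame exactly when R is serial. R is serial, so valid.

D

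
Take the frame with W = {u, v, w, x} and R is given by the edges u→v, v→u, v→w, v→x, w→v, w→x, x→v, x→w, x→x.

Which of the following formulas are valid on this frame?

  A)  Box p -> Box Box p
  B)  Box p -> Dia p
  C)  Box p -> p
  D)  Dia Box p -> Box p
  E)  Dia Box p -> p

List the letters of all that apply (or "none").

B, E

R is not reflexive: not u R u.
R is symmetric: every R-edge is matched by its reverse.
R is not transitive: u R v and v R u but not u R u.
R is not euclidean: v R u and v R w but not u R w.
R is serial: every world has an R-successor.
(A) Box p -> Box Box p is axiom 4, which corresponds to transitivity. R is not transitive — not valid.
(B) Box p -> Dia p (axiom D) characterises the serial frames. R is serial — valid.
(C) axiom T: valid iff R is reflexive. R is not reflexive — not valid.
(D) the dual of axiom 5: valid iff R is euclidean. R is not euclidean — not valid.
(E) Dia Box p -> p is the dual of axiom B; it is valid on a frame exactly when R is symmetric. R is symmetric, so valid.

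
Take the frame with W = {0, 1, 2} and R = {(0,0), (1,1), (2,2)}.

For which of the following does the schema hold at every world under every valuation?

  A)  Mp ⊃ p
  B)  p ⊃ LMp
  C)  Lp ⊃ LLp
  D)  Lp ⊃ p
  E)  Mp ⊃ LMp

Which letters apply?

R is reflexive: each world relates to itself.
R is symmetric: every R-edge is matched by its reverse.
R is transitive: R is closed under composition.
R is euclidean: any two R-successors of the same world are R-related.
R is a subset of the identity: every R-edge is a self-loop.
(A) Mp ⊃ p is valid only on frames where every R-edge is a self-loop. Here R ⊆ identity — valid.
(B) p ⊃ LMp is axiom B, which corresponds to symmetry. R is symmetric — valid.
(C) Lp ⊃ LLp is axiom 4; it is valid on a frame exactly when R is transitive. R is transitive, so valid.
(D) axiom T: valid iff R is reflexive. R is reflexive — valid.
(E) Mp ⊃ LMp is axiom 5, which corresponds to the euclidean property. R is euclidean — valid.

A, B, C, D, E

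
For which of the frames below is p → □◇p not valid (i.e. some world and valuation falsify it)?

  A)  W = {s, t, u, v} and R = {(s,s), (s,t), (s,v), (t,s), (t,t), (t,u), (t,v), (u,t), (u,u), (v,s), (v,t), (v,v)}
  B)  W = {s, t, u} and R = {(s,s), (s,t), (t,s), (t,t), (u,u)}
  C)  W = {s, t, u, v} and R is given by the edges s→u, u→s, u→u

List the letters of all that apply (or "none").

The schema p → □◇p is axiom B; it is valid on a frame iff R is symmetric.
(A) R is symmetric (every R-edge is matched by its reverse), so the schema is valid here.
(B) R is symmetric (every R-edge is matched by its reverse), so the schema is valid here.
(C) R is symmetric (every R-edge is matched by its reverse), so the schema is valid here.

none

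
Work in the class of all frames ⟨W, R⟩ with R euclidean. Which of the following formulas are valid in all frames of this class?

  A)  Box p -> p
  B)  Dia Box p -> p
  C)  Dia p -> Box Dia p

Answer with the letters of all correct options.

(A) Box p -> p is axiom T; it is valid on a frame exactly when R is reflexive. Such an R need not be reflexive, so not valid.
(B) the dual of axiom B: valid iff R is symmetric. Such an R need not be symmetric — not valid.
(C) Dia p -> Box Dia p is axiom 5, which corresponds to the euclidean property. Every such R is euclidean — valid.

C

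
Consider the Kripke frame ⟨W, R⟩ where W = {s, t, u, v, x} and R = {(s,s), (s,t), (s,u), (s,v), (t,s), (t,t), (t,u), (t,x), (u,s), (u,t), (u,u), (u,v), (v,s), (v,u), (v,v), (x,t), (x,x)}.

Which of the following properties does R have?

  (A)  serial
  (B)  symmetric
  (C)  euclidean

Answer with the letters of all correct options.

(A) serial: every world has an R-successor.
(B) symmetric: every R-edge is matched by its reverse.
(C) not euclidean: s R t and s R v but not t R v.

A, B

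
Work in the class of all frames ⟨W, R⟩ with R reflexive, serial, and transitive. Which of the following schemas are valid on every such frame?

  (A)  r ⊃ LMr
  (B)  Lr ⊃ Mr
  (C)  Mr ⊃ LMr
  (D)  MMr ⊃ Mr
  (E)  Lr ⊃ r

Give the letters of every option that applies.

B, D, E

(A) r ⊃ LMr is axiom B, which corresponds to symmetry. Such an R need not be symmetric — not valid.
(B) Lr ⊃ Mr is axiom D, which corresponds to seriality. Every such R is serial — valid.
(C) Mr ⊃ LMr is axiom 5; it is valid on a frame exactly when R is euclidean. Such an R need not be euclidean, so not valid.
(D) MMr ⊃ Mr is the dual of axiom 4, which corresponds to transitivity. Every such R is transitive — valid.
(E) axiom T: valid iff R is reflexive. Every such R is reflexive — valid.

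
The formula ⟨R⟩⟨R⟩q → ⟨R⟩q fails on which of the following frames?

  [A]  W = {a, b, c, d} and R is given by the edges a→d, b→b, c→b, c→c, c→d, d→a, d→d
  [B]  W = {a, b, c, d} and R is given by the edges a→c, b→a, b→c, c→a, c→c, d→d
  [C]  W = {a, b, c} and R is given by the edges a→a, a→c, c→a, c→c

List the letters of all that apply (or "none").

The schema ⟨R⟩⟨R⟩q → ⟨R⟩q is the dual of axiom 4; it is valid on a frame iff R is transitive.
(A) R is not transitive (a R d and d R a but not a R a), so the schema fails here.
(B) R is not transitive (a R c and c R a but not a R a), so the schema fails here.
(C) R is transitive (R is closed under composition), so the schema is valid here.

A, B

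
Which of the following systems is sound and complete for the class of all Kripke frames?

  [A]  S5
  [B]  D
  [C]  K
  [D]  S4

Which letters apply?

(A) S5 is determined by the class of reflexive, symmetric, and transitive frames.
(B) D is determined by the class of serial frames.
(C) K is determined by exactly this class.
(D) S4 is determined by the class of reflexive and transitive frames.

C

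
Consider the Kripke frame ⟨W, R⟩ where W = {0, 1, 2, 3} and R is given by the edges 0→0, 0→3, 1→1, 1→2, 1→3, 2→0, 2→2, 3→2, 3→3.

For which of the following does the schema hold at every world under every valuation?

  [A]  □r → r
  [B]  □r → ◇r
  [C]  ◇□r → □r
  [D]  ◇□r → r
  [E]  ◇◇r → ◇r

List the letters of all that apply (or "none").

A, B

R is reflexive: each world relates to itself.
R is not symmetric: 0 R 3 but not 3 R 0.
R is not transitive: 0 R 3 and 3 R 2 but not 0 R 2.
R is not euclidean: 0 R 3 and 0 R 0 but not 3 R 0.
R is serial: every world has an R-successor.
(A) □r → r (axiom T) characterises the reflexive frames. R is reflexive — valid.
(B) □r → ◇r is axiom D; it is valid on a frame exactly when R is serial. R is serial, so valid.
(C) ◇□r → □r is the dual of axiom 5, which corresponds to the euclidean property. R is not euclidean — not valid.
(D) ◇□r → r (the dual of axiom B) characterises the symmetric frames. R is not symmetric — not valid.
(E) ◇◇r → ◇r (the dual of axiom 4) characterises the transitive frames. R is not transitive — not valid.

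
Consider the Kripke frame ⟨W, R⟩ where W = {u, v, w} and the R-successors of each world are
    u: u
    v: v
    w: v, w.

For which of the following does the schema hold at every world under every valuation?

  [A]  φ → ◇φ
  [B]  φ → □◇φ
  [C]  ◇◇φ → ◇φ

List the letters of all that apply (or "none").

A, C

R is reflexive: each world relates to itself.
R is not symmetric: w R v but not v R w.
R is transitive: R is closed under composition.
(A) the dual of axiom T: valid iff R is reflexive. R is reflexive — valid.
(B) axiom B: valid iff R is symmetric. R is not symmetric — not valid.
(C) the dual of axiom 4: valid iff R is transitive. R is transitive — valid.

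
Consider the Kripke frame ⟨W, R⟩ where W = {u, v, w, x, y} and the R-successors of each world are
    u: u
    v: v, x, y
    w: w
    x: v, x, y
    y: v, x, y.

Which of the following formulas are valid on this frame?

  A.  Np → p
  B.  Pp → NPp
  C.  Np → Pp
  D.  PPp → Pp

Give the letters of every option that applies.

R is reflexive: each world relates to itself.
R is transitive: R is closed under composition.
R is euclidean: any two R-successors of the same world are R-related.
R is serial: every world has an R-successor.
(A) Np → p is axiom T; it is valid on a frame exactly when R is reflexive. R is reflexive, so valid.
(B) Pp → NPp (axiom 5) characterises the euclidean frames. R is euclidean — valid.
(C) axiom D: valid iff R is serial. R is serial — valid.
(D) PPp → Pp is the dual of axiom 4, which corresponds to transitivity. R is transitive — valid.

A, B, C, D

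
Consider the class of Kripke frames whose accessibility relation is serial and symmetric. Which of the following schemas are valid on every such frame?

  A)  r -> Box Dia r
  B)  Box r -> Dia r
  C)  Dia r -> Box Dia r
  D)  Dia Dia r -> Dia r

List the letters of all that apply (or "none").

A, B

(A) axiom B: valid iff R is symmetric. Every such R is symmetric — valid.
(B) Box r -> Dia r is axiom D; it is valid on a frame exactly when R is serial. Every such R is serial, so valid.
(C) Dia r -> Box Dia r is axiom 5, which corresponds to the euclidean property. Such an R need not be euclidean — not valid.
(D) Dia Dia r -> Dia r is the dual of axiom 4; it is valid on a frame exactly when R is transitive. Such an R need not be transitive, so not valid.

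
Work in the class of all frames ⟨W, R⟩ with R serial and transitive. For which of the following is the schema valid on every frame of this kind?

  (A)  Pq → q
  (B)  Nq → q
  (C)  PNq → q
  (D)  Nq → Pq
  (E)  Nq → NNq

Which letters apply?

D, E

(A) Pq → q is the converse of T; it holds exactly when R ⊆ identity. Such an R need not be a subset of the identity — not valid.
(B) Nq → q is axiom T, which corresponds to reflexivity. Such an R need not be reflexive — not valid.
(C) the dual of axiom B: valid iff R is symmetric. Such an R need not be symmetric — not valid.
(D) axiom D: valid iff R is serial. Every such R is serial — valid.
(E) Nq → NNq is axiom 4; it is valid on a frame exactly when R is transitive. Every such R is transitive, so valid.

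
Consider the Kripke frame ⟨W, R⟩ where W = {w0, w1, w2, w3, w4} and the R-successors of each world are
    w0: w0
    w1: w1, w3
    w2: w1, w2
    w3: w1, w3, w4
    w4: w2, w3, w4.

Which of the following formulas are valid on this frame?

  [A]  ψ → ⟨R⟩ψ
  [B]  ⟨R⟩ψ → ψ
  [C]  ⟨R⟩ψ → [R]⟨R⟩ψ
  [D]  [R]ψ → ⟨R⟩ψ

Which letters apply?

R is reflexive: each world relates to itself.
R is not euclidean: w2 R w1 and w2 R w2 but not w1 R w2.
R is serial: every world has an R-successor.
R is not a subset of the identity: w1 R w3 with w1 ≠ w3.
(A) ψ → ⟨R⟩ψ is the dual of axiom T; it is valid on a frame exactly when R is reflexive. R is reflexive, so valid.
(B) ⟨R⟩ψ → ψ is the converse of T; it holds exactly when R ⊆ identity. Here R ⊄ identity — not valid.
(C) ⟨R⟩ψ → [R]⟨R⟩ψ is axiom 5, which corresponds to the euclidean property. R is not euclidean — not valid.
(D) axiom D: valid iff R is serial. R is serial — valid.

A, D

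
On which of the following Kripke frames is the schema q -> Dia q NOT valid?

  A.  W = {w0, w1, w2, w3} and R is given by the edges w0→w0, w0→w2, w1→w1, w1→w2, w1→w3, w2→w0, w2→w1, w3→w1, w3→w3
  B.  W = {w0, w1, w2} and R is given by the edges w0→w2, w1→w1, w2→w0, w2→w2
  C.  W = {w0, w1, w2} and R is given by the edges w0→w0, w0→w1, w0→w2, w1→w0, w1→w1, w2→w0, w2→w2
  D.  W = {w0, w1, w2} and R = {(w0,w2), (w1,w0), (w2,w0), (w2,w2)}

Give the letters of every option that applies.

The schema q -> Dia q is the dual of axiom T; it is valid on a frame iff R is reflexive.
(A) R is not reflexive (not w2 R w2), so the schema fails here.
(B) R is not reflexive (not w0 R w0), so the schema fails here.
(C) R is reflexive (each world relates to itself), so the schema is valid here.
(D) R is not reflexive (not w0 R w0), so the schema fails here.

A, B, D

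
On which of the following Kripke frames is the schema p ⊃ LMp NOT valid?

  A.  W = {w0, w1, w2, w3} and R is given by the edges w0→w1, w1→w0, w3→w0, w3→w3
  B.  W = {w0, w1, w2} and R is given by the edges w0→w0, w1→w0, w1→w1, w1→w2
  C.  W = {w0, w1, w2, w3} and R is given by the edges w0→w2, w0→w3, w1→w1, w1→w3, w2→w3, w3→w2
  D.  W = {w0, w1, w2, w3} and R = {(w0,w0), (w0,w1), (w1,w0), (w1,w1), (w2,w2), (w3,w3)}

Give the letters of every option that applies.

A, B, C

The schema p ⊃ LMp is axiom B; it is valid on a frame iff R is symmetric.
(A) R is not symmetric (w3 R w0 but not w0 R w3), so the schema fails here.
(B) R is not symmetric (w1 R w0 but not w0 R w1), so the schema fails here.
(C) R is not symmetric (w0 R w2 but not w2 R w0), so the schema fails here.
(D) R is symmetric (every R-edge is matched by its reverse), so the schema is valid here.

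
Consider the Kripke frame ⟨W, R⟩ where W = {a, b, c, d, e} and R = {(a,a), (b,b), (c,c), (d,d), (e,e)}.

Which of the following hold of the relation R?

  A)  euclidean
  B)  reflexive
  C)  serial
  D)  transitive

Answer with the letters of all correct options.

A, B, C, D

(A) euclidean: any two R-successors of the same world are R-related.
(B) reflexive: each world relates to itself.
(C) serial: every world has an R-successor.
(D) transitive: R is closed under composition.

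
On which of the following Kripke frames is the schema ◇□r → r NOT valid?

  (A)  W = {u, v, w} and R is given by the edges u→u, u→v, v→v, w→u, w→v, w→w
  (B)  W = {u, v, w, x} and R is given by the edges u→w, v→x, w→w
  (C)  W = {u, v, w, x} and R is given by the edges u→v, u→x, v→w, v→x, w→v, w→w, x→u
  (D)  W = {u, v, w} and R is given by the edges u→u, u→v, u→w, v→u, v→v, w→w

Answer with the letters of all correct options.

A, B, C, D

The schema ◇□r → r is the dual of axiom B; it is valid on a frame iff R is symmetric.
(A) R is not symmetric (u R v but not v R u), so the schema fails here.
(B) R is not symmetric (u R w but not w R u), so the schema fails here.
(C) R is not symmetric (u R v but not v R u), so the schema fails here.
(D) R is not symmetric (u R w but not w R u), so the schema fails here.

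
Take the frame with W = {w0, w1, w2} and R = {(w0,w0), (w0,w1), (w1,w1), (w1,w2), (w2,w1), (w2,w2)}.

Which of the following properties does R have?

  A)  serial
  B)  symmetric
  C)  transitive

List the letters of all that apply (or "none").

A

(A) serial: every world has an R-successor.
(B) not symmetric: w0 R w1 but not w1 R w0.
(C) not transitive: w0 R w1 and w1 R w2 but not w0 R w2.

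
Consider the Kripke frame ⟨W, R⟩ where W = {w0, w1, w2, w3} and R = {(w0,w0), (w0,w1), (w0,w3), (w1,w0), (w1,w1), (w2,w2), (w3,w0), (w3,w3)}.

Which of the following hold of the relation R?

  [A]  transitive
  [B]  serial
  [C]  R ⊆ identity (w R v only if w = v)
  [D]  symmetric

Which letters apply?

(A) not transitive: w1 R w0 and w0 R w3 but not w1 R w3.
(B) serial: every world has an R-successor.
(C) not ⊆ identity: w0 R w1 with w0 ≠ w1.
(D) symmetric: every R-edge is matched by its reverse.

B, D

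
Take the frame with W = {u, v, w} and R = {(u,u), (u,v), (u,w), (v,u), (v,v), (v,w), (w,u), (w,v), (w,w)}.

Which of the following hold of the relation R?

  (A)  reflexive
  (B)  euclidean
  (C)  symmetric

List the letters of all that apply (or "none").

A, B, C

(A) reflexive: each world relates to itself.
(B) euclidean: any two R-successors of the same world are R-related.
(C) symmetric: every R-edge is matched by its reverse.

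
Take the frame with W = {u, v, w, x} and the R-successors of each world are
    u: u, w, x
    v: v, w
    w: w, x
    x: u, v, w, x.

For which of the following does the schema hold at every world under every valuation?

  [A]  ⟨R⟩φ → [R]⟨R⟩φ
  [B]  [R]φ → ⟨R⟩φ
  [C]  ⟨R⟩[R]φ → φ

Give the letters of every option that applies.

R is not symmetric: u R w but not w R u.
R is not euclidean: u R w and u R u but not w R u.
R is serial: every world has an R-successor.
(A) ⟨R⟩φ → [R]⟨R⟩φ is axiom 5; it is valid on a frame exactly when R is euclidean. R is not euclidean, so not valid.
(B) [R]φ → ⟨R⟩φ (axiom D) characterises the serial frames. R is serial — valid.
(C) the dual of axiom B: valid iff R is symmetric. R is not symmetric — not valid.

B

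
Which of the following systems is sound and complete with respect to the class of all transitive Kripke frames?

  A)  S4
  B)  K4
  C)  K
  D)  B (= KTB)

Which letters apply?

B

(A) S4 is determined by the class of reflexive and transitive frames.
(B) K4 is determined by exactly this class.
(C) K is determined by the class of arbitrary frames.
(D) B (= KTB) is determined by the class of reflexive and symmetric frames.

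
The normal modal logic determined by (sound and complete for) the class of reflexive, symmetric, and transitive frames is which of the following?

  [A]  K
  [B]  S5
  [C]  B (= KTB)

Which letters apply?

(A) K is determined by the class of arbitrary frames.
(B) S5 is determined by exactly this class.
(C) B (= KTB) is determined by the class of reflexive and symmetric frames.

B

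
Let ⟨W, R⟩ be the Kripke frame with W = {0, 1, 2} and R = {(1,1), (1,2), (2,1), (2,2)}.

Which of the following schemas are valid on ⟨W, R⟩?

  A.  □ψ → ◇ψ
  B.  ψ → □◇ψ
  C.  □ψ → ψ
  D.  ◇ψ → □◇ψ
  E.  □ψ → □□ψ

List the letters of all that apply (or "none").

B, D, E

R is not reflexive: not 0 R 0.
R is symmetric: every R-edge is matched by its reverse.
R is transitive: R is closed under composition.
R is euclidean: any two R-successors of the same world are R-related.
R is not serial: 0 has no R-successor.
(A) □ψ → ◇ψ is axiom D, which corresponds to seriality. R is not serial — not valid.
(B) axiom B: valid iff R is symmetric. R is symmetric — valid.
(C) axiom T: valid iff R is reflexive. R is not reflexive — not valid.
(D) ◇ψ → □◇ψ (axiom 5) characterises the euclidean frames. R is euclidean — valid.
(E) axiom 4: valid iff R is transitive. R is transitive — valid.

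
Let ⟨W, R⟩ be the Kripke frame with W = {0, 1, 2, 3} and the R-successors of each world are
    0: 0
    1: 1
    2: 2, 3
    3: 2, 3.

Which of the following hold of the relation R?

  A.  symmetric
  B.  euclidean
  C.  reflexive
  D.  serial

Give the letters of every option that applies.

(A) symmetric: every R-edge is matched by its reverse.
(B) euclidean: any two R-successors of the same world are R-related.
(C) reflexive: each world relates to itself.
(D) serial: every world has an R-successor.

A, B, C, D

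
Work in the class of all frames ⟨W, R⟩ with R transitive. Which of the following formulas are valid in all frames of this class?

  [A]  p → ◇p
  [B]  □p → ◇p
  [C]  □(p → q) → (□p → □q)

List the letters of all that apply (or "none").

(A) p → ◇p (the dual of axiom T) characterises the reflexive frames. Such an R need not be reflexive — not valid.
(B) □p → ◇p (axiom D) characterises the serial frames. Such an R need not be serial — not valid.
(C) □(p → q) → (□p → □q) is the K axiom; it holds on all frames — valid.

C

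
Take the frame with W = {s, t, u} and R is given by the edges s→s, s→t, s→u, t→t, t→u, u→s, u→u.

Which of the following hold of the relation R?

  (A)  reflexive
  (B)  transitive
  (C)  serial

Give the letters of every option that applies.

(A) reflexive: each world relates to itself.
(B) not transitive: t R u and u R s but not t R s.
(C) serial: every world has an R-successor.

A, C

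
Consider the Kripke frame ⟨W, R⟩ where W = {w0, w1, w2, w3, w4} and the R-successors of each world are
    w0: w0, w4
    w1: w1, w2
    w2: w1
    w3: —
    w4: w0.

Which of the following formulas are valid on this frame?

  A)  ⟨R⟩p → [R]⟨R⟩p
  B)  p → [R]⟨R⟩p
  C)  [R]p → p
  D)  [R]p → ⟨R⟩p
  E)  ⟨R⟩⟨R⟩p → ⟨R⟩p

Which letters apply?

B

R is not reflexive: not w2 R w2.
R is symmetric: every R-edge is matched by its reverse.
R is not transitive: w2 R w1 and w1 R w2 but not w2 R w2.
R is not euclidean: w0 R w4 and w0 R w4 but not w4 R w4.
R is not serial: w3 has no R-successor.
(A) ⟨R⟩p → [R]⟨R⟩p (axiom 5) characterises the euclidean frames. R is not euclidean — not valid.
(B) p → [R]⟨R⟩p is axiom B, which corresponds to symmetry. R is symmetric — valid.
(C) [R]p → p is axiom T; it is valid on a frame exactly when R is reflexive. R is not reflexive, so not valid.
(D) axiom D: valid iff R is serial. R is not serial — not valid.
(E) ⟨R⟩⟨R⟩p → ⟨R⟩p is the dual of axiom 4; it is valid on a frame exactly when R is transitive. R is not transitive, so not valid.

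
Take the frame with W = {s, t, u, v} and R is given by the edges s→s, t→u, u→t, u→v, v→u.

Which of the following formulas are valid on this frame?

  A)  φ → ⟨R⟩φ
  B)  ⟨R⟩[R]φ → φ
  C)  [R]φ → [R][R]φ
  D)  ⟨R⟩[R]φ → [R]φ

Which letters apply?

B

R is not reflexive: not t R t.
R is symmetric: every R-edge is matched by its reverse.
R is not transitive: t R u and u R t but not t R t.
R is not euclidean: u R t and u R v but not t R v.
(A) φ → ⟨R⟩φ (the dual of axiom T) characterises the reflexive frames. R is not reflexive — not valid.
(B) the dual of axiom B: valid iff R is symmetric. R is symmetric — valid.
(C) [R]φ → [R][R]φ is axiom 4, which corresponds to transitivity. R is not transitive — not valid.
(D) ⟨R⟩[R]φ → [R]φ (the dual of axiom 5) characterises the euclidean frames. R is not euclidean — not valid.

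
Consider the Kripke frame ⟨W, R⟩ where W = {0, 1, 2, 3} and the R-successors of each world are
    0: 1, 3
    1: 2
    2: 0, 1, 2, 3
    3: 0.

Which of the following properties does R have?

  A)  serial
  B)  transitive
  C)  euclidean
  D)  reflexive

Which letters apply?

(A) serial: every world has an R-successor.
(B) not transitive: 0 R 1 and 1 R 2 but not 0 R 2.
(C) not euclidean: 0 R 1 and 0 R 3 but not 1 R 3.
(D) not reflexive: not 0 R 0.

A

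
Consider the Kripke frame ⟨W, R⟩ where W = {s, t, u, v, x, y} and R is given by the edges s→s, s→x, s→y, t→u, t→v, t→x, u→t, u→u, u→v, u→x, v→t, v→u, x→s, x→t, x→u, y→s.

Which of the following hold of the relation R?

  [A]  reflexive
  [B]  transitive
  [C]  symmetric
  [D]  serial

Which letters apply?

C, D

(A) not reflexive: not t R t.
(B) not transitive: s R x and x R t but not s R t.
(C) symmetric: every R-edge is matched by its reverse.
(D) serial: every world has an R-successor.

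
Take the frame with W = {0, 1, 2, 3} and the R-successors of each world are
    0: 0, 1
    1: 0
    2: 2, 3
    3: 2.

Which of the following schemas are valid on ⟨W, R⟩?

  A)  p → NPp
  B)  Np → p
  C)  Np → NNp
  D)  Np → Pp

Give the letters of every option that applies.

R is not reflexive: not 1 R 1.
R is symmetric: every R-edge is matched by its reverse.
R is not transitive: 1 R 0 and 0 R 1 but not 1 R 1.
R is serial: every world has an R-successor.
(A) p → NPp (axiom B) characterises the symmetric frames. R is symmetric — valid.
(B) axiom T: valid iff R is reflexive. R is not reflexive — not valid.
(C) Np → NNp is axiom 4; it is valid on a frame exactly when R is transitive. R is not transitive, so not valid.
(D) Np → Pp (axiom D) characterises the serial frames. R is serial — valid.

A, D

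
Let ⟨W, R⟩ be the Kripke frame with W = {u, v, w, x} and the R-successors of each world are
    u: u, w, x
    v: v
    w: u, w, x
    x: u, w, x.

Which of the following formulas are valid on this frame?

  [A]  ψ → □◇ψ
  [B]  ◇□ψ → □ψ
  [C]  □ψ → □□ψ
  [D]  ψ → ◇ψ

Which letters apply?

R is reflexive: each world relates to itself.
R is symmetric: every R-edge is matched by its reverse.
R is transitive: R is closed under composition.
R is euclidean: any two R-successors of the same world are R-related.
(A) ψ → □◇ψ (axiom B) characterises the symmetric frames. R is symmetric — valid.
(B) ◇□ψ → □ψ is the dual of axiom 5, which corresponds to the euclidean property. R is euclidean — valid.
(C) □ψ → □□ψ is axiom 4, which corresponds to transitivity. R is transitive — valid.
(D) ψ → ◇ψ is the dual of axiom T; it is valid on a frame exactly when R is reflexive. R is reflexive, so valid.

A, B, C, D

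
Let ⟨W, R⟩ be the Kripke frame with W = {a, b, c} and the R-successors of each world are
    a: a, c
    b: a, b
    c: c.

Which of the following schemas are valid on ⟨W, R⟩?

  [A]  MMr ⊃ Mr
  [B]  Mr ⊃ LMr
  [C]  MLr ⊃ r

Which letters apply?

none

R is not symmetric: a R c but not c R a.
R is not transitive: b R a and a R c but not b R c.
R is not euclidean: a R c and a R a but not c R a.
(A) MMr ⊃ Mr is the dual of axiom 4, which corresponds to transitivity. R is not transitive — not valid.
(B) Mr ⊃ LMr is axiom 5, which corresponds to the euclidean property. R is not euclidean — not valid.
(C) the dual of axiom B: valid iff R is symmetric. R is not symmetric — not valid.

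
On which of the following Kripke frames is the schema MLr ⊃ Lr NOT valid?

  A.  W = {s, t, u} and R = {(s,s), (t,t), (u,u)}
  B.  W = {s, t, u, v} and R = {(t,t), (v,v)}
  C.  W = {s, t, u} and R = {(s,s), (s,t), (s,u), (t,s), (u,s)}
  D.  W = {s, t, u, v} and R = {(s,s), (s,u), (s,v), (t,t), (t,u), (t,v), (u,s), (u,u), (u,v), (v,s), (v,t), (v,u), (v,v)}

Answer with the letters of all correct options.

The schema MLr ⊃ Lr is the dual of axiom 5; it is valid on a frame iff R is euclidean.
(A) R is euclidean (any two R-successors of the same world are R-related), so the schema is valid here.
(B) R is euclidean (any two R-successors of the same world are R-related), so the schema is valid here.
(C) R is not euclidean (s R t and s R u but not t R u), so the schema fails here.
(D) R is not euclidean (t R u and t R t but not u R t), so the schema fails here.

C, D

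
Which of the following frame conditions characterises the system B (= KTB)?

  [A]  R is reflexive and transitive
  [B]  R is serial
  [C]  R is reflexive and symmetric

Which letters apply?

(A) this class determines S4, not B (= KTB).
(B) this class determines D, not B (= KTB).
(C) B (= KTB) is sound and complete for exactly this class.

C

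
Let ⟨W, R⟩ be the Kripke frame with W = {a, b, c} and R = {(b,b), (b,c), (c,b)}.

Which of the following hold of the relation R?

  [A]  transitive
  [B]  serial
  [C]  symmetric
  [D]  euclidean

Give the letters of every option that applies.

C

(A) not transitive: c R b and b R c but not c R c.
(B) not serial: a has no R-successor.
(C) symmetric: every R-edge is matched by its reverse.
(D) not euclidean: b R c and b R c but not c R c.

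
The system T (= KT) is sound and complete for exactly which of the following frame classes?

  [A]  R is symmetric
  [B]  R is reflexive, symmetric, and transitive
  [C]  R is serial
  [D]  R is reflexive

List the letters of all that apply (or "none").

(A) this class determines KB, not T (= KT).
(B) this class determines S5, not T (= KT).
(C) this class determines D, not T (= KT).
(D) T (= KT) is sound and complete for exactly this class.

D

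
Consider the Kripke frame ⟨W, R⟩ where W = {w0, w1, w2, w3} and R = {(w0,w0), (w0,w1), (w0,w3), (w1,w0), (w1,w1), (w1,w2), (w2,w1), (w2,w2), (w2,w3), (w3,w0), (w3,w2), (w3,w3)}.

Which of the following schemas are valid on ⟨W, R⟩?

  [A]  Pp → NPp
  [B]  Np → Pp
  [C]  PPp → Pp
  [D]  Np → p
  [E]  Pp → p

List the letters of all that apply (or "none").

B, D

R is reflexive: each world relates to itself.
R is not transitive: w0 R w1 and w1 R w2 but not w0 R w2.
R is not euclidean: w0 R w1 and w0 R w3 but not w1 R w3.
R is serial: every world has an R-successor.
R is not a subset of the identity: w0 R w1 with w0 ≠ w1.
(A) Pp → NPp (axiom 5) characterises the euclidean frames. R is not euclidean — not valid.
(B) Np → Pp (axiom D) characterises the serial frames. R is serial — valid.
(C) PPp → Pp is the dual of axiom 4, which corresponds to transitivity. R is not transitive — not valid.
(D) axiom T: valid iff R is reflexive. R is reflexive — valid.
(E) Pp → p (the converse of T) corresponds to R being a subset of the identity. Here R ⊄ identity, so not valid.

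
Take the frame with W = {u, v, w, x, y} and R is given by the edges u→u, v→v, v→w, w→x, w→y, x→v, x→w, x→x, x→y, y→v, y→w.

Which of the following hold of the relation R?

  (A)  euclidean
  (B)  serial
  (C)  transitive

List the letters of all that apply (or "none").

B

(A) not euclidean: v R w and v R v but not w R v.
(B) serial: every world has an R-successor.
(C) not transitive: v R w and w R x but not v R x.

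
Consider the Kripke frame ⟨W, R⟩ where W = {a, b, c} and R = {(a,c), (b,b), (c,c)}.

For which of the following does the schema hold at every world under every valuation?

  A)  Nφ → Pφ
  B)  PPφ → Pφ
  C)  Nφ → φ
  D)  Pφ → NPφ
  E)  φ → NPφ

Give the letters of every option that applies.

R is not reflexive: not a R a.
R is not symmetric: a R c but not c R a.
R is transitive: R is closed under composition.
R is euclidean: any two R-successors of the same world are R-related.
R is serial: every world has an R-successor.
(A) Nφ → Pφ is axiom D, which corresponds to seriality. R is serial — valid.
(B) PPφ → Pφ is the dual of axiom 4; it is valid on a frame exactly when R is transitive. R is transitive, so valid.
(C) Nφ → φ is axiom T, which corresponds to reflexivity. R is not reflexive — not valid.
(D) axiom 5: valid iff R is euclidean. R is euclidean — valid.
(E) φ → NPφ (axiom B) characterises the symmetric frames. R is not symmetric — not valid.

A, B, D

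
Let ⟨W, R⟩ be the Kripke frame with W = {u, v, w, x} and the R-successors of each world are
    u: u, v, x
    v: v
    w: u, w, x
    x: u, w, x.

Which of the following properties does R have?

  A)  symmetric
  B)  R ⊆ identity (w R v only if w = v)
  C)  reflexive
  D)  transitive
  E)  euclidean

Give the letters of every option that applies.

(A) not symmetric: u R v but not v R u.
(B) not ⊆ identity: u R v with u ≠ v.
(C) reflexive: each world relates to itself.
(D) not transitive: u R x and x R w but not u R w.
(E) not euclidean: u R v and u R u but not v R u.

C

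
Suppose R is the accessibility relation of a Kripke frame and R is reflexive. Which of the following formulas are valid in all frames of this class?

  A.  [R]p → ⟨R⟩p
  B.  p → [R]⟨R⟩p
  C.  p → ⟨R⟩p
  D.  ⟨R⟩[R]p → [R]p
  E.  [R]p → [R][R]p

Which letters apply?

A reflexive relation is serial.
(A) [R]p → ⟨R⟩p is axiom D; it is valid on a frame exactly when R is serial. Every such R is serial, so valid.
(B) axiom B: valid iff R is symmetric. Such an R need not be symmetric — not valid.
(C) p → ⟨R⟩p is the dual of axiom T, which corresponds to reflexivity. Every such R is reflexive — valid.
(D) ⟨R⟩[R]p → [R]p is the dual of axiom 5; it is valid on a frame exactly when R is euclidean. Such an R need not be euclidean, so not valid.
(E) [R]p → [R][R]p (axiom 4) characterises the transitive frames. Such an R need not be transitive — not valid.

A, C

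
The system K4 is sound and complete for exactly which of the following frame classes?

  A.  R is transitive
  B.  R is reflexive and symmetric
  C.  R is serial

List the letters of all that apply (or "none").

A

(A) K4 is sound and complete for exactly this class.
(B) this class determines B (= KTB), not K4.
(C) this class determines D, not K4.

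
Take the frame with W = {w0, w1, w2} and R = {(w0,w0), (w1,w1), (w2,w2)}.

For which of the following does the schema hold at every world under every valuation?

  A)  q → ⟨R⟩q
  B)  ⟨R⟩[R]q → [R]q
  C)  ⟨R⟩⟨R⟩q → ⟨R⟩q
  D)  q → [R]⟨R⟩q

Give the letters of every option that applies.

R is reflexive: each world relates to itself.
R is symmetric: every R-edge is matched by its reverse.
R is transitive: R is closed under composition.
R is euclidean: any two R-successors of the same world are R-related.
(A) q → ⟨R⟩q is the dual of axiom T; it is valid on a frame exactly when R is reflexive. R is reflexive, so valid.
(B) the dual of axiom 5: valid iff R is euclidean. R is euclidean — valid.
(C) ⟨R⟩⟨R⟩q → ⟨R⟩q is the dual of axiom 4, which corresponds to transitivity. R is transitive — valid.
(D) q → [R]⟨R⟩q is axiom B; it is valid on a frame exactly when R is symmetric. R is symmetric, so valid.

A, B, C, D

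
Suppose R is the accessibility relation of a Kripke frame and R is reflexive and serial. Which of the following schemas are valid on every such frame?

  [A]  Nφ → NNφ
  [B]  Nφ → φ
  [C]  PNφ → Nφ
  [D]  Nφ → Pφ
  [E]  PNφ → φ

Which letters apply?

B, D

(A) axiom 4: valid iff R is transitive. Such an R need not be transitive — not valid.
(B) Nφ → φ (axiom T) characterises the reflexive frames. Every such R is reflexive — valid.
(C) PNφ → Nφ (the dual of axiom 5) characterises the euclidean frames. Such an R need not be euclidean — not valid.
(D) Nφ → Pφ is axiom D; it is valid on a frame exactly when R is serial. Every such R is serial, so valid.
(E) the dual of axiom B: valid iff R is symmetric. Such an R need not be symmetric — not valid.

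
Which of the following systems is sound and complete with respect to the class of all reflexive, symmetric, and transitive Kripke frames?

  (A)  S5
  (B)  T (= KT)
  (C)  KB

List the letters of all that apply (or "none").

(A) S5 is determined by exactly this class.
(B) T (= KT) is determined by the class of reflexive frames.
(C) KB is determined by the class of symmetric frames.

A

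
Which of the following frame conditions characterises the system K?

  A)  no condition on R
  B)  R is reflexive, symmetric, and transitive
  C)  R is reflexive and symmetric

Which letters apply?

(A) K is sound and complete for exactly this class.
(B) this class determines S5, not K.
(C) this class determines B (= KTB), not K.

A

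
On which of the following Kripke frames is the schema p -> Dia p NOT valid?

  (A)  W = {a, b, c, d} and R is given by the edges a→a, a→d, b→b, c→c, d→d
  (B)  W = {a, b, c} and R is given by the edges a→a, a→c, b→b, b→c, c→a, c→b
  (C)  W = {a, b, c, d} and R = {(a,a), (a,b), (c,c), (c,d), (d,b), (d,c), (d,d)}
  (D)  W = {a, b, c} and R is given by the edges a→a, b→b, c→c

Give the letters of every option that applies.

B, C

The schema p -> Dia p is the dual of axiom T; it is valid on a frame iff R is reflexive.
(A) R is reflexive (each world relates to itself), so the schema is valid here.
(B) R is not reflexive (not c R c), so the schema fails here.
(C) R is not reflexive (not b R b), so the schema fails here.
(D) R is reflexive (each world relates to itself), so the schema is valid here.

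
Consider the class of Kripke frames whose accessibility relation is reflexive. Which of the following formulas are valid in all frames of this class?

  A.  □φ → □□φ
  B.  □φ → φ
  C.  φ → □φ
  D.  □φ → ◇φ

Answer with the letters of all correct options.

B, D

A reflexive relation is serial.
(A) □φ → □□φ is axiom 4; it is valid on a frame exactly when R is transitive. Such an R need not be transitive, so not valid.
(B) axiom T: valid iff R is reflexive. Every such R is reflexive — valid.
(C) φ → □φ is valid only on frames where every R-edge is a self-loop. Such an R need not be a subset of the identity — not valid.
(D) axiom D: valid iff R is serial. Every such R is serial — valid.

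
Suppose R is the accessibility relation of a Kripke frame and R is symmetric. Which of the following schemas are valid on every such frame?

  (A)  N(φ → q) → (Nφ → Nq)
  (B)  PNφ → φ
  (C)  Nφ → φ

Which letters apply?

(A) N(φ → q) → (Nφ → Nq) is the K axiom; it holds on all frames — valid.
(B) PNφ → φ (the dual of axiom B) characterises the symmetric frames. Every such R is symmetric — valid.
(C) Nφ → φ is axiom T; it is valid on a frame exactly when R is reflexive. Such an R need not be reflexive, so not valid.

A, B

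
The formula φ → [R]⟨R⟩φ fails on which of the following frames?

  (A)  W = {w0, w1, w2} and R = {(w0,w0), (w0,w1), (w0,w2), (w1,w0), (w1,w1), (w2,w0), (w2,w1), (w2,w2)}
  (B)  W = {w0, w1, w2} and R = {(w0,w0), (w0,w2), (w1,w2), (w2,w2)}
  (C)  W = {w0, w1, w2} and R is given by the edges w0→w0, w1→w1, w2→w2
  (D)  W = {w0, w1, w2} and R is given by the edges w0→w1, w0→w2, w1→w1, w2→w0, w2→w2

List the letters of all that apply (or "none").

A, B, D

The schema φ → [R]⟨R⟩φ is axiom B; it is valid on a frame iff R is symmetric.
(A) R is not symmetric (w2 R w1 but not w1 R w2), so the schema fails here.
(B) R is not symmetric (w0 R w2 but not w2 R w0), so the schema fails here.
(C) R is symmetric (every R-edge is matched by its reverse), so the schema is valid here.
(D) R is not symmetric (w0 R w1 but not w1 R w0), so the schema fails here.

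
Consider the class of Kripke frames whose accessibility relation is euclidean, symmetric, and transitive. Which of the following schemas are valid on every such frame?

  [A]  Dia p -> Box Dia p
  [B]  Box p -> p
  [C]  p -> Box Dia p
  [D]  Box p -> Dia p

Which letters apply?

(A) Dia p -> Box Dia p is axiom 5, which corresponds to the euclidean property. Every such R is euclidean — valid.
(B) Box p -> p (axiom T) characterises the reflexive frames. Such an R need not be reflexive — not valid.
(C) axiom B: valid iff R is symmetric. Every such R is symmetric — valid.
(D) Box p -> Dia p is axiom D; it is valid on a frame exactly when R is serial. Such an R need not be serial, so not valid.

A, C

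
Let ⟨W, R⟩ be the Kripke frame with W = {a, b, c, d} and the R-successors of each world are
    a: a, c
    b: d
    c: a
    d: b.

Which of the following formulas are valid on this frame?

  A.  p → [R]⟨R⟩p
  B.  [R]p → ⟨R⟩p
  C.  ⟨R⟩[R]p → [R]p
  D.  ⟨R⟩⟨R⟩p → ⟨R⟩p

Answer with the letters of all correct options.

R is symmetric: every R-edge is matched by its reverse.
R is not transitive: b R d and d R b but not b R b.
R is not euclidean: a R c and a R c but not c R c.
R is serial: every world has an R-successor.
(A) p → [R]⟨R⟩p is axiom B; it is valid on a frame exactly when R is symmetric. R is symmetric, so valid.
(B) axiom D: valid iff R is serial. R is serial — valid.
(C) the dual of axiom 5: valid iff R is euclidean. R is not euclidean — not valid.
(D) ⟨R⟩⟨R⟩p → ⟨R⟩p is the dual of axiom 4, which corresponds to transitivity. R is not transitive — not valid.

A, B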